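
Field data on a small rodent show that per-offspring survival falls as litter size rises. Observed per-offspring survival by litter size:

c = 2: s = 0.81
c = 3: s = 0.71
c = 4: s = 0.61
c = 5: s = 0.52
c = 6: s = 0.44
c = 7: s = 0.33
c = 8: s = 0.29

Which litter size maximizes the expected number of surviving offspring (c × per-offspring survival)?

6

Expected surviving offspring = c × s(c):
  c=2: 2 × 0.81 = 1.620
  c=3: 3 × 0.71 = 2.130
  c=4: 4 × 0.61 = 2.440
  c=5: 5 × 0.52 = 2.600
  c=6: 6 × 0.44 = 2.640
  c=7: 7 × 0.33 = 2.310
  c=8: 8 × 0.29 = 2.320
Maximum at c = 6 (2.640 surviving offspring).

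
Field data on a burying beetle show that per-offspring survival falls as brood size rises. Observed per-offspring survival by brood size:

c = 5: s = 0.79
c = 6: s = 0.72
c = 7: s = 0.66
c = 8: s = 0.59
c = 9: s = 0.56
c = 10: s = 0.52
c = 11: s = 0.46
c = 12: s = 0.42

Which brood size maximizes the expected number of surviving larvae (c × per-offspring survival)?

Expected surviving larvae = c × s(c):
  c=5: 5 × 0.79 = 3.950
  c=6: 6 × 0.72 = 4.320
  c=7: 7 × 0.66 = 4.620
  c=8: 8 × 0.59 = 4.720
  c=9: 9 × 0.56 = 5.040
  c=10: 10 × 0.52 = 5.200
  c=11: 11 × 0.46 = 5.060
  c=12: 12 × 0.42 = 5.040
Maximum at c = 10 (5.200 surviving larvae).

10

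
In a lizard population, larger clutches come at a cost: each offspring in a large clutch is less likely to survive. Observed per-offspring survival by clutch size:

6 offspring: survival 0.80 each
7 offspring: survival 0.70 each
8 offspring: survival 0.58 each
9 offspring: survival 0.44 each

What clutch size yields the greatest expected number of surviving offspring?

Expected surviving offspring = c × s(c):
  c=6: 6 × 0.80 = 4.800
  c=7: 7 × 0.70 = 4.900
  c=8: 8 × 0.58 = 4.640
  c=9: 9 × 0.44 = 3.960
Maximum at c = 7 (4.900 surviving offspring).

7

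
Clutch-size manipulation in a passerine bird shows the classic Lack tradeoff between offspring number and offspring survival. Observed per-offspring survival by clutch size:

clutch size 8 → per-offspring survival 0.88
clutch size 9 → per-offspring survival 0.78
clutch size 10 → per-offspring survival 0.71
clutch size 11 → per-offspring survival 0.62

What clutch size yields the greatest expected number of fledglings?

Expected fledglings = c × s(c):
  c=8: 8 × 0.88 = 7.040
  c=9: 9 × 0.78 = 7.020
  c=10: 10 × 0.71 = 7.100
  c=11: 11 × 0.62 = 6.820
Maximum at c = 10 (7.100 fledglings).

10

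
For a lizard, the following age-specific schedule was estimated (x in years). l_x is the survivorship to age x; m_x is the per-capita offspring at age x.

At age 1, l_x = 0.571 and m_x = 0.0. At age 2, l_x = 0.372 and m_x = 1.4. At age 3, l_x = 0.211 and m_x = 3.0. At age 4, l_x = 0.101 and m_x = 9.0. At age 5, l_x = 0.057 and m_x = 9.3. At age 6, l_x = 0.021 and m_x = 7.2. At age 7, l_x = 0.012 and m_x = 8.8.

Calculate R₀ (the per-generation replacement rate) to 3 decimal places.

2.850

R₀ = Σ l_x m_x:
  age 1: 0.571 × 0.0 = 0.0000
  age 2: 0.372 × 1.4 = 0.5208
  age 3: 0.211 × 3.0 = 0.6330
  age 4: 0.101 × 9.0 = 0.9090
  age 5: 0.057 × 9.3 = 0.5301
  age 6: 0.021 × 7.2 = 0.1512
  age 7: 0.012 × 8.8 = 0.1056
R₀ = 0.0000 + 0.5208 + 0.6330 + 0.9090 + 0.5301 + 0.1512 + 0.1056 = 2.8497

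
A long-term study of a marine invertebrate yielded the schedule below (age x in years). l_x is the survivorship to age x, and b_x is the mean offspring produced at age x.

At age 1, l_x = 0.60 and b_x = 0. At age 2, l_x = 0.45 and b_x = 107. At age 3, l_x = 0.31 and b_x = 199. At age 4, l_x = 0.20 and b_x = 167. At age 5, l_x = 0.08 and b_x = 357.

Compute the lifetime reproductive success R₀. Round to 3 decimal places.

R₀ = Σ l_x b_x:
  age 1: 0.60 × 0 = 0.0000
  age 2: 0.45 × 107 = 48.1500
  age 3: 0.31 × 199 = 61.6900
  age 4: 0.20 × 167 = 33.4000
  age 5: 0.08 × 357 = 28.5600
R₀ = 0.0000 + 48.1500 + 61.6900 + 33.4000 + 28.5600 = 171.8000

171.800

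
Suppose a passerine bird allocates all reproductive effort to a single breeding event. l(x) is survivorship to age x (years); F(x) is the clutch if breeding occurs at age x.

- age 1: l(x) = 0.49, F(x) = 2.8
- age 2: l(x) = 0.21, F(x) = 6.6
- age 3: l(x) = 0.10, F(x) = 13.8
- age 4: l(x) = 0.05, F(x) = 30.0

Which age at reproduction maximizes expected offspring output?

Expected offspring if breeding at age x = l(x) × F(x):
  age 1: 0.49 × 2.8 = 1.372
  age 2: 0.21 × 6.6 = 1.386
  age 3: 0.10 × 13.8 = 1.380
  age 4: 0.05 × 30.0 = 1.500
Maximum at age 4 (1.500).

4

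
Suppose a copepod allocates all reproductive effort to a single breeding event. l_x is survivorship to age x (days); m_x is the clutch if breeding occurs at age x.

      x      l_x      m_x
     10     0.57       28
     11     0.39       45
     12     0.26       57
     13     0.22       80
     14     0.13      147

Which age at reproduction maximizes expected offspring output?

Expected offspring if breeding at age x = l_x × m_x:
  age 10: 0.57 × 28 = 15.960
  age 11: 0.39 × 45 = 17.550
  age 12: 0.26 × 57 = 14.820
  age 13: 0.22 × 80 = 17.600
  age 14: 0.13 × 147 = 19.110
Maximum at age 14 (19.110).

14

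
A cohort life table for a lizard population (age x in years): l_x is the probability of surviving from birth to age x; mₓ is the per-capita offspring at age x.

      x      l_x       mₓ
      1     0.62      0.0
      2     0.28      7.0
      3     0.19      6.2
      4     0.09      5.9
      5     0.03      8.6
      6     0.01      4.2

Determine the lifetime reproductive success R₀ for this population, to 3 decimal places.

3.969

R₀ = Σ l_x mₓ:
  age 1: 0.62 × 0.0 = 0.0000
  age 2: 0.28 × 7.0 = 1.9600
  age 3: 0.19 × 6.2 = 1.1780
  age 4: 0.09 × 5.9 = 0.5310
  age 5: 0.03 × 8.6 = 0.2580
  age 6: 0.01 × 4.2 = 0.0420
R₀ = 0.0000 + 1.9600 + 1.1780 + 0.5310 + 0.2580 + 0.0420 = 3.9690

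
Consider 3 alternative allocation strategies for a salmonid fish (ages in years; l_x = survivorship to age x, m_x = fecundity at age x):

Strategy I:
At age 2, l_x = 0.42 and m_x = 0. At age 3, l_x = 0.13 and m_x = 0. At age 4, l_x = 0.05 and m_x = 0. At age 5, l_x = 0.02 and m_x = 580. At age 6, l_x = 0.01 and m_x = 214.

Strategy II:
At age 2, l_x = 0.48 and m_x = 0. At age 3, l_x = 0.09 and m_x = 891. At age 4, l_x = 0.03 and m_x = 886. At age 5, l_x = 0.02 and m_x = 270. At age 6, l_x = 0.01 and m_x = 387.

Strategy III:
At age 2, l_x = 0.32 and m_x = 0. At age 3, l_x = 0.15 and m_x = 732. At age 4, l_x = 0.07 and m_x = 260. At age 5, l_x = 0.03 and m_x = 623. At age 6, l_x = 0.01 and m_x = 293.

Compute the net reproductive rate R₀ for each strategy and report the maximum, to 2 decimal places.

Strategy I: R₀ = 0.42×0 + 0.13×0 + 0.05×0 + 0.02×580 + 0.01×214 = 13.7400
Strategy II: R₀ = 0.48×0 + 0.09×891 + 0.03×886 + 0.02×270 + 0.01×387 = 116.0400
Strategy III: R₀ = 0.32×0 + 0.15×732 + 0.07×260 + 0.03×623 + 0.01×293 = 149.6200
Highest R₀: strategy III with 149.6200.

149.62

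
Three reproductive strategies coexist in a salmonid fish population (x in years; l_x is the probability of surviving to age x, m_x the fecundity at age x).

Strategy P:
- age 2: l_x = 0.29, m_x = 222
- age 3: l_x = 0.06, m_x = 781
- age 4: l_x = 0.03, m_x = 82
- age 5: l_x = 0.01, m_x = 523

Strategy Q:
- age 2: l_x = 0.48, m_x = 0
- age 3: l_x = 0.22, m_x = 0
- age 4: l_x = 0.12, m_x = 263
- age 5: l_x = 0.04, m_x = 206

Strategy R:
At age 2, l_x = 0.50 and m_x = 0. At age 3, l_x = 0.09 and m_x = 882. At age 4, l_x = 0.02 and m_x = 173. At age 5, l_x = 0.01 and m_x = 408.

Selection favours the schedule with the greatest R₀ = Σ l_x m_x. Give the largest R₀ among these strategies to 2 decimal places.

118.93

Strategy P: R₀ = 0.29×222 + 0.06×781 + 0.03×82 + 0.01×523 = 118.9300
Strategy Q: R₀ = 0.48×0 + 0.22×0 + 0.12×263 + 0.04×206 = 39.8000
Strategy R: R₀ = 0.50×0 + 0.09×882 + 0.02×173 + 0.01×408 = 86.9200
Highest R₀: strategy P with 118.9300.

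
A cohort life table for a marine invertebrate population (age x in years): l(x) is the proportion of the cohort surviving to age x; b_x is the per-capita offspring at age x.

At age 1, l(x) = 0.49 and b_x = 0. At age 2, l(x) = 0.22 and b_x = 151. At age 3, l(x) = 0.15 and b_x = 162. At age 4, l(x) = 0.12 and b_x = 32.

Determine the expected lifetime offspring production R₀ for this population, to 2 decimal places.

R₀ = Σ l(x) b_x:
  age 1: 0.49 × 0 = 0.0000
  age 2: 0.22 × 151 = 33.2200
  age 3: 0.15 × 162 = 24.3000
  age 4: 0.12 × 32 = 3.8400
R₀ = 0.0000 + 33.2200 + 24.3000 + 3.8400 = 61.3600

61.36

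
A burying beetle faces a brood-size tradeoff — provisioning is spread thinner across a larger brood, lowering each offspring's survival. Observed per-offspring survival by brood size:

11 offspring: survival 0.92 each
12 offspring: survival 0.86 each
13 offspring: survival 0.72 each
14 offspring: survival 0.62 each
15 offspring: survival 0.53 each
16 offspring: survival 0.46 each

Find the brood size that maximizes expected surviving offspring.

12

Expected surviving offspring = c × s(c):
  c=11: 11 × 0.92 = 10.120
  c=12: 12 × 0.86 = 10.320
  c=13: 13 × 0.72 = 9.360
  c=14: 14 × 0.62 = 8.680
  c=15: 15 × 0.53 = 7.950
  c=16: 16 × 0.46 = 7.360
Maximum at c = 12 (10.320 surviving offspring).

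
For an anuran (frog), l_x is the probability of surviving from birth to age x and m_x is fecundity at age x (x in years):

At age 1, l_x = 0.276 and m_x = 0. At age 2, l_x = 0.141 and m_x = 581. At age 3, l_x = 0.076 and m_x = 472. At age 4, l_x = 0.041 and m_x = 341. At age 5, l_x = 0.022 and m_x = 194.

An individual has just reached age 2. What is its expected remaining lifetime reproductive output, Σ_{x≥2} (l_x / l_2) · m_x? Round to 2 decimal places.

l_2 = 0.141. Conditional survival from age 2 to x is l_x / l_2.
  x=2: (0.141/0.141) × 581 = 581.0000
  x=3: (0.076/0.141) × 472 = 254.4113
  x=4: (0.041/0.141) × 341 = 99.1560
  x=5: (0.022/0.141) × 194 = 30.2695
Sum = 581.0000 + 254.4113 + 99.1560 + 30.2695 = 964.8369

964.84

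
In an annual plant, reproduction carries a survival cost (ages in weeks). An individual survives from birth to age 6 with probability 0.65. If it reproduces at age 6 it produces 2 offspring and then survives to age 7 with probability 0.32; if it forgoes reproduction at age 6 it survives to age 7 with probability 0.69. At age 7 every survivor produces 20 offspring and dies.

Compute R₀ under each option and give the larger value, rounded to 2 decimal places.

8.97

breed at age 6: R₀ = 0.65 × (2 + 0.32 × 20) = 0.65 × 8.4000 = 5.4600
delay to age 7: R₀ = 0.65 × (0.69 × 20) = 0.65 × 13.8000 = 8.9700
Higher: delay to age 7 (8.9700).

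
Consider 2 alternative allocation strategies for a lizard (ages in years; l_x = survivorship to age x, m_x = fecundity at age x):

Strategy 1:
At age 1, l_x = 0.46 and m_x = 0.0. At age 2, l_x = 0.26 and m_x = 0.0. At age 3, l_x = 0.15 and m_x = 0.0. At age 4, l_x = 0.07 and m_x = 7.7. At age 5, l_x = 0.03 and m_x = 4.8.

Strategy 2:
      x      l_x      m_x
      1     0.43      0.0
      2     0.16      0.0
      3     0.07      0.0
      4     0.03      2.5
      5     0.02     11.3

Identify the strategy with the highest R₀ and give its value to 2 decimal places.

0.68

Strategy 1: R₀ = 0.46×0.0 + 0.26×0.0 + 0.15×0.0 + 0.07×7.7 + 0.03×4.8 = 0.6830
Strategy 2: R₀ = 0.43×0.0 + 0.16×0.0 + 0.07×0.0 + 0.03×2.5 + 0.02×11.3 = 0.3010
Highest R₀: strategy 1 with 0.6830.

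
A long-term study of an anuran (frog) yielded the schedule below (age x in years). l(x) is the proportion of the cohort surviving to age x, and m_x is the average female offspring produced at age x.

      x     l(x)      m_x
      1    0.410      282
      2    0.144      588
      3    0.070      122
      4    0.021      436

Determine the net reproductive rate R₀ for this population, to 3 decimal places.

R₀ = Σ l(x) m_x:
  age 1: 0.410 × 282 = 115.6200
  age 2: 0.144 × 588 = 84.6720
  age 3: 0.070 × 122 = 8.5400
  age 4: 0.021 × 436 = 9.1560
R₀ = 115.6200 + 84.6720 + 8.5400 + 9.1560 = 217.9880

217.988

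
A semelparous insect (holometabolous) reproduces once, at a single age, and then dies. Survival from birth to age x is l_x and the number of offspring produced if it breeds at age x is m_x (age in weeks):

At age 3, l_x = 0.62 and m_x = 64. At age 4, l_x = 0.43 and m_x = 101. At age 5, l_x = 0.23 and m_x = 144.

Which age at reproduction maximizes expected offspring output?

4

Expected offspring if breeding at age x = l_x × m_x:
  age 3: 0.62 × 64 = 39.680
  age 4: 0.43 × 101 = 43.430
  age 5: 0.23 × 144 = 33.120
Maximum at age 4 (43.430).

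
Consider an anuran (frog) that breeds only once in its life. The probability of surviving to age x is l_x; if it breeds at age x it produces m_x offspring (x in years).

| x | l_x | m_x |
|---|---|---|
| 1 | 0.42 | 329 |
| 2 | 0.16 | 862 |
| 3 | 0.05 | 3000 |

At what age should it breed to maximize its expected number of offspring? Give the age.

Expected offspring if breeding at age x = l_x × m_x:
  age 1: 0.42 × 329 = 138.180
  age 2: 0.16 × 862 = 137.920
  age 3: 0.05 × 3000 = 150.000
Maximum at age 3 (150.000).

3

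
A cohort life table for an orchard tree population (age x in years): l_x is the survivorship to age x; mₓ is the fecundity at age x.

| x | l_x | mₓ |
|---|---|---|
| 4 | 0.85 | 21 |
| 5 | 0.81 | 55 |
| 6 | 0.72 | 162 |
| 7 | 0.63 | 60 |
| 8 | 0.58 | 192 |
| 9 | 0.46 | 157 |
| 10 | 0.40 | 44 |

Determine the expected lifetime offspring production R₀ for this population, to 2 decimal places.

418.02

R₀ = Σ l_x mₓ:
  age 4: 0.85 × 21 = 17.8500
  age 5: 0.81 × 55 = 44.5500
  age 6: 0.72 × 162 = 116.6400
  age 7: 0.63 × 60 = 37.8000
  age 8: 0.58 × 192 = 111.3600
  age 9: 0.46 × 157 = 72.2200
  age 10: 0.40 × 44 = 17.6000
R₀ = 17.8500 + 44.5500 + 116.6400 + 37.8000 + 111.3600 + 72.2200 + 17.6000 = 418.0200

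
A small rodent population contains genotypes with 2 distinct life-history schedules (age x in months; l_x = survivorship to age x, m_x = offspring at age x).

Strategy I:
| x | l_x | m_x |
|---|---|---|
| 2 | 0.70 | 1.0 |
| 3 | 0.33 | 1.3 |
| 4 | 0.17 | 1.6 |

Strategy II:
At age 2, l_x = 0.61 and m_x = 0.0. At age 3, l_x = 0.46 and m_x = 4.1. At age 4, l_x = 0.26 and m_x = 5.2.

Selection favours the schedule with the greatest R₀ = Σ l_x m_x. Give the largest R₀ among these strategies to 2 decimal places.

3.24

Strategy I: R₀ = 0.70×1.0 + 0.33×1.3 + 0.17×1.6 = 1.4010
Strategy II: R₀ = 0.61×0.0 + 0.46×4.1 + 0.26×5.2 = 3.2380
Highest R₀: strategy II with 3.2380.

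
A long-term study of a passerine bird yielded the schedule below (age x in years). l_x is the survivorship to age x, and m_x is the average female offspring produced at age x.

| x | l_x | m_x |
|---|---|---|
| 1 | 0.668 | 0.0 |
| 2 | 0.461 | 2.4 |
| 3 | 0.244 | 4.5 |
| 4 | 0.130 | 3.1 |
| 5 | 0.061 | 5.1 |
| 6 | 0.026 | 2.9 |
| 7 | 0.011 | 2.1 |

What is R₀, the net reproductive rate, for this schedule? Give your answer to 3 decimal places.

3.017

R₀ = Σ l_x m_x:
  age 1: 0.668 × 0.0 = 0.0000
  age 2: 0.461 × 2.4 = 1.1064
  age 3: 0.244 × 4.5 = 1.0980
  age 4: 0.130 × 3.1 = 0.4030
  age 5: 0.061 × 5.1 = 0.3111
  age 6: 0.026 × 2.9 = 0.0754
  age 7: 0.011 × 2.1 = 0.0231
R₀ = 0.0000 + 1.1064 + 1.0980 + 0.4030 + 0.3111 + 0.0754 + 0.0231 = 3.0170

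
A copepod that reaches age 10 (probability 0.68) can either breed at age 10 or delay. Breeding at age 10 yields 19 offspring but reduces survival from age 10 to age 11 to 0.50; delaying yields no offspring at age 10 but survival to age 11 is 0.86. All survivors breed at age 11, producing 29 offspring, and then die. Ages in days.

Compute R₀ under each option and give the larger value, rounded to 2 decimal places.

22.78

breed at age 10: R₀ = 0.68 × (19 + 0.50 × 29) = 0.68 × 33.5000 = 22.7800
delay to age 11: R₀ = 0.68 × (0.86 × 29) = 0.68 × 24.9400 = 16.9592
Higher: breed at age 10 (22.7800).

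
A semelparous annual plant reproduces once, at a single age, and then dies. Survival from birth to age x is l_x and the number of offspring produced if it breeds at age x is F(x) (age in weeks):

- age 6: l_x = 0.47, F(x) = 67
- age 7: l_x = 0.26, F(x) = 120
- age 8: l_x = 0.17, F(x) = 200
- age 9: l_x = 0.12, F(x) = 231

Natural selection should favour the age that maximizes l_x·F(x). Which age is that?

Expected offspring if breeding at age x = l_x × F(x):
  age 6: 0.47 × 67 = 31.490
  age 7: 0.26 × 120 = 31.200
  age 8: 0.17 × 200 = 34.000
  age 9: 0.12 × 231 = 27.720
Maximum at age 8 (34.000).

8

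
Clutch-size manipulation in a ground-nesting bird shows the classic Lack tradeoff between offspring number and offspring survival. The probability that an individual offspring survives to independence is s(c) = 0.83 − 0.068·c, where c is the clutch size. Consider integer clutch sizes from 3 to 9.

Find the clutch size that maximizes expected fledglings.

Expected fledglings = c × s(c):
  c=3: 3 × 0.626 = 1.878
  c=4: 4 × 0.558 = 2.232
  c=5: 5 × 0.490 = 2.450
  c=6: 6 × 0.422 = 2.532
  c=7: 7 × 0.354 = 2.478
  c=8: 8 × 0.286 = 2.288
  c=9: 9 × 0.218 = 1.962
Maximum at c = 6 (2.532 fledglings).

6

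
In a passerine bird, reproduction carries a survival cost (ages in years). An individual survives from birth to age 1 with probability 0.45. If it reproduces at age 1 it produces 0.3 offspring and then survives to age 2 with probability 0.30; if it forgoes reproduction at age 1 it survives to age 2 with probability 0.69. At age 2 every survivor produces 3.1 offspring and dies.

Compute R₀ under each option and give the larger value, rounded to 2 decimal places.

breed at age 1: R₀ = 0.45 × (0.3 + 0.30 × 3.1) = 0.45 × 1.2300 = 0.5535
delay to age 2: R₀ = 0.45 × (0.69 × 3.1) = 0.45 × 2.1390 = 0.9625
Higher: delay to age 2 (0.9625).

0.96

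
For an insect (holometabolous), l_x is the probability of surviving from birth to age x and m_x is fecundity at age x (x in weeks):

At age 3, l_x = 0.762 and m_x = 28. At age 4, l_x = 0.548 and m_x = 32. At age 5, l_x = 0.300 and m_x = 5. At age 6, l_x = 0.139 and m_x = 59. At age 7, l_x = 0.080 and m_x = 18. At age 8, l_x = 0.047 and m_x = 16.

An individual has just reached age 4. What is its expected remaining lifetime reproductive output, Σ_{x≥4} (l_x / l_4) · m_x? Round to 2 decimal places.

l_4 = 0.548. Conditional survival from age 4 to x is l_x / l_4.
  x=4: (0.548/0.548) × 32 = 32.0000
  x=5: (0.300/0.548) × 5 = 2.7372
  x=6: (0.139/0.548) × 59 = 14.9653
  x=7: (0.080/0.548) × 18 = 2.6277
  x=8: (0.047/0.548) × 16 = 1.3723
Sum = 32.0000 + 2.7372 + 14.9653 + 2.6277 + 1.3723 = 53.7026

53.70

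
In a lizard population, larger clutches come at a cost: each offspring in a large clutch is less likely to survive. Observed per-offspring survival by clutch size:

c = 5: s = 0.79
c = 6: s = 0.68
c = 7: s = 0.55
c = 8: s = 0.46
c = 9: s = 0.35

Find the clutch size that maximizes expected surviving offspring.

6

Expected surviving offspring = c × s(c):
  c=5: 5 × 0.79 = 3.950
  c=6: 6 × 0.68 = 4.080
  c=7: 7 × 0.55 = 3.850
  c=8: 8 × 0.46 = 3.680
  c=9: 9 × 0.35 = 3.150
Maximum at c = 6 (4.080 surviving offspring).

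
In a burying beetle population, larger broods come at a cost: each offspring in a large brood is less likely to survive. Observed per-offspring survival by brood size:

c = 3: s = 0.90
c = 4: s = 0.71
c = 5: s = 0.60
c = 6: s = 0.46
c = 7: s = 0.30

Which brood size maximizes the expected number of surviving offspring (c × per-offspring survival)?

5

Expected surviving offspring = c × s(c):
  c=3: 3 × 0.90 = 2.700
  c=4: 4 × 0.71 = 2.840
  c=5: 5 × 0.60 = 3.000
  c=6: 6 × 0.46 = 2.760
  c=7: 7 × 0.30 = 2.100
Maximum at c = 5 (3.000 surviving offspring).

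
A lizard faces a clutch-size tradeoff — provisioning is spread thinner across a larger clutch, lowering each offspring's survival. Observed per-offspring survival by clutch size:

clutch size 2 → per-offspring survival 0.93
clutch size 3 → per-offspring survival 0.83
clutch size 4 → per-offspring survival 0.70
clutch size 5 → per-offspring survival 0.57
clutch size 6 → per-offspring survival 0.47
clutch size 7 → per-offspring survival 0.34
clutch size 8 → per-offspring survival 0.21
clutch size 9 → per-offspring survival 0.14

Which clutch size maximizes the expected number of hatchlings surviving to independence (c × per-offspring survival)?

5

Expected hatchlings surviving to independence = c × s(c):
  c=2: 2 × 0.93 = 1.860
  c=3: 3 × 0.83 = 2.490
  c=4: 4 × 0.70 = 2.800
  c=5: 5 × 0.57 = 2.850
  c=6: 6 × 0.47 = 2.820
  c=7: 7 × 0.34 = 2.380
  c=8: 8 × 0.21 = 1.680
  c=9: 9 × 0.14 = 1.260
Maximum at c = 5 (2.850 hatchlings surviving to independence).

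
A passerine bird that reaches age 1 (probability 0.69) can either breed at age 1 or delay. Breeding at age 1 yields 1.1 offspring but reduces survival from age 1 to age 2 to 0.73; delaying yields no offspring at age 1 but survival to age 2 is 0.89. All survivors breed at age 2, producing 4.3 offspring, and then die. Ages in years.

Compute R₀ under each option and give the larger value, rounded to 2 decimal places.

2.92

breed at age 1: R₀ = 0.69 × (1.1 + 0.73 × 4.3) = 0.69 × 4.2390 = 2.9249
delay to age 2: R₀ = 0.69 × (0.89 × 4.3) = 0.69 × 3.8270 = 2.6406
Higher: breed at age 1 (2.9249).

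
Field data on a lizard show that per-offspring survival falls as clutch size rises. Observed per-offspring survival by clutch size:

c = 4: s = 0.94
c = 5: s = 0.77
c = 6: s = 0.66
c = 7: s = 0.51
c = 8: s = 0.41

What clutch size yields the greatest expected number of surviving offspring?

Expected surviving offspring = c × s(c):
  c=4: 4 × 0.94 = 3.760
  c=5: 5 × 0.77 = 3.850
  c=6: 6 × 0.66 = 3.960
  c=7: 7 × 0.51 = 3.570
  c=8: 8 × 0.41 = 3.280
Maximum at c = 6 (3.960 surviving offspring).

6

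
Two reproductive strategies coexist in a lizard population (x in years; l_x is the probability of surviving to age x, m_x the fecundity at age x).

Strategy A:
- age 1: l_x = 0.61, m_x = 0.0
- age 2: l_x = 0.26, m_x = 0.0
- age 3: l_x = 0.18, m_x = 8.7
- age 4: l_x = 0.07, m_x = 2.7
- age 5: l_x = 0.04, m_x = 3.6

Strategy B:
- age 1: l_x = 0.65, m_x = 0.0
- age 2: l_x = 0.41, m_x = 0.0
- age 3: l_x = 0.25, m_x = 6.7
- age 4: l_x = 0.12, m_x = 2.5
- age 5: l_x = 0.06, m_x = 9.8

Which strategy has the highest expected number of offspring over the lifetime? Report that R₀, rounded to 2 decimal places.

2.56

Strategy A: R₀ = 0.61×0.0 + 0.26×0.0 + 0.18×8.7 + 0.07×2.7 + 0.04×3.6 = 1.8990
Strategy B: R₀ = 0.65×0.0 + 0.41×0.0 + 0.25×6.7 + 0.12×2.5 + 0.06×9.8 = 2.5630
Highest R₀: strategy B with 2.5630.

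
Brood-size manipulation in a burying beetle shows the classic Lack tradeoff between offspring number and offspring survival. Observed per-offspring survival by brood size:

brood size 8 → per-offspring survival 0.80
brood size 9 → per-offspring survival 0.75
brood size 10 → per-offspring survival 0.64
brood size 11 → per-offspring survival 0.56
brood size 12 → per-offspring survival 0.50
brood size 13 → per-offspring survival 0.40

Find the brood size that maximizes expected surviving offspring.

9

Expected surviving offspring = c × s(c):
  c=8: 8 × 0.80 = 6.400
  c=9: 9 × 0.75 = 6.750
  c=10: 10 × 0.64 = 6.400
  c=11: 11 × 0.56 = 6.160
  c=12: 12 × 0.50 = 6.000
  c=13: 13 × 0.40 = 5.200
Maximum at c = 9 (6.750 surviving offspring).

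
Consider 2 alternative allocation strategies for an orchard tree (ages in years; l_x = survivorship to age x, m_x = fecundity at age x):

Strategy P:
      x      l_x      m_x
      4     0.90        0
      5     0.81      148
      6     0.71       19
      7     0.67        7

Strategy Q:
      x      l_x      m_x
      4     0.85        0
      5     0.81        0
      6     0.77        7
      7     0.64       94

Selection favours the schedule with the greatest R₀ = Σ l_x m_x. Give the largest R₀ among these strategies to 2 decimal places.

Strategy P: R₀ = 0.90×0 + 0.81×148 + 0.71×19 + 0.67×7 = 138.0600
Strategy Q: R₀ = 0.85×0 + 0.81×0 + 0.77×7 + 0.64×94 = 65.5500
Highest R₀: strategy P with 138.0600.

138.06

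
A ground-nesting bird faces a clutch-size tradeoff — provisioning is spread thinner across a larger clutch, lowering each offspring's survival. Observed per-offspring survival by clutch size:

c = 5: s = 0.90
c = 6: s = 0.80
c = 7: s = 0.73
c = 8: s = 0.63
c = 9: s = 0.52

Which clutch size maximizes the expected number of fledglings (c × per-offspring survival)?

Expected fledglings = c × s(c):
  c=5: 5 × 0.90 = 4.500
  c=6: 6 × 0.80 = 4.800
  c=7: 7 × 0.73 = 5.110
  c=8: 8 × 0.63 = 5.040
  c=9: 9 × 0.52 = 4.680
Maximum at c = 7 (5.110 fledglings).

7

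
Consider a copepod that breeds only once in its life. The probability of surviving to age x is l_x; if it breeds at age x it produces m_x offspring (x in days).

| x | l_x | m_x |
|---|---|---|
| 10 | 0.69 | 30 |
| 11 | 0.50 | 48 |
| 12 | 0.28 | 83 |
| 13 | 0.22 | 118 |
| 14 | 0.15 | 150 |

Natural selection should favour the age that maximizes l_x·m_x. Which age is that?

Expected offspring if breeding at age x = l_x × m_x:
  age 10: 0.69 × 30 = 20.700
  age 11: 0.50 × 48 = 24.000
  age 12: 0.28 × 83 = 23.240
  age 13: 0.22 × 118 = 25.960
  age 14: 0.15 × 150 = 22.500
Maximum at age 13 (25.960).

13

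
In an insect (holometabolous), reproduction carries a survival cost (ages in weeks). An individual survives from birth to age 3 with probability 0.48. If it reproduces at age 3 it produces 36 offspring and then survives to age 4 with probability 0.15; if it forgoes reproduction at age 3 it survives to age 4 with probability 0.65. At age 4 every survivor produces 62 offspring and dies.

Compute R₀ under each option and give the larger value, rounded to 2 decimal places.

21.74

breed at age 3: R₀ = 0.48 × (36 + 0.15 × 62) = 0.48 × 45.3000 = 21.7440
delay to age 4: R₀ = 0.48 × (0.65 × 62) = 0.48 × 40.3000 = 19.3440
Higher: breed at age 3 (21.7440).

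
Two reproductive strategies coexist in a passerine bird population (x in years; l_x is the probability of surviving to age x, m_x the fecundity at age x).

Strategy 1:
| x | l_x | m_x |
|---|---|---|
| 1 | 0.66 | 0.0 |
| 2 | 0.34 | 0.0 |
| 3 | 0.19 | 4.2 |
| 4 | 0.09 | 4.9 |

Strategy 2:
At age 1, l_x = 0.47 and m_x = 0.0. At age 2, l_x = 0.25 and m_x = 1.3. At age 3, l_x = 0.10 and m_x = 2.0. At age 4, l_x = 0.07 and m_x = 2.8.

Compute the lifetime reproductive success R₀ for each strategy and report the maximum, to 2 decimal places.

1.24

Strategy 1: R₀ = 0.66×0.0 + 0.34×0.0 + 0.19×4.2 + 0.09×4.9 = 1.2390
Strategy 2: R₀ = 0.47×0.0 + 0.25×1.3 + 0.10×2.0 + 0.07×2.8 = 0.7210
Highest R₀: strategy 1 with 1.2390.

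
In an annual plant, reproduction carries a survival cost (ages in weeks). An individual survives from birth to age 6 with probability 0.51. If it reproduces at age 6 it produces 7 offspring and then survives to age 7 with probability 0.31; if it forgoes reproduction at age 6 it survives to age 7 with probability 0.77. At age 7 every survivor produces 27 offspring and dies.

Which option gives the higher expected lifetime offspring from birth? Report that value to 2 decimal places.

10.60

breed at age 6: R₀ = 0.51 × (7 + 0.31 × 27) = 0.51 × 15.3700 = 7.8387
delay to age 7: R₀ = 0.51 × (0.77 × 27) = 0.51 × 20.7900 = 10.6029
Higher: delay to age 7 (10.6029).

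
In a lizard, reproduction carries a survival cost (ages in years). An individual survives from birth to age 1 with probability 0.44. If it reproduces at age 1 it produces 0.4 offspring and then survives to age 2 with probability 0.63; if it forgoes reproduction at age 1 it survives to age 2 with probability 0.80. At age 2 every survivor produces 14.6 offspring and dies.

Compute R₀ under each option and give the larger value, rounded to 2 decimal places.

5.14

breed at age 1: R₀ = 0.44 × (0.4 + 0.63 × 14.6) = 0.44 × 9.5980 = 4.2231
delay to age 2: R₀ = 0.44 × (0.80 × 14.6) = 0.44 × 11.6800 = 5.1392
Higher: delay to age 2 (5.1392).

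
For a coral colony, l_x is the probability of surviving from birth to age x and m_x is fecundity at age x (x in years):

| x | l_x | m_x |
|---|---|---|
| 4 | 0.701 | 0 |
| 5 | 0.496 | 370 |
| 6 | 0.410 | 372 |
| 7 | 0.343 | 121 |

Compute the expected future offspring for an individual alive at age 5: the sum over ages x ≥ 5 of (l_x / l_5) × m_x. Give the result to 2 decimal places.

761.18

l_5 = 0.496. Conditional survival from age 5 to x is l_x / l_5.
  x=5: (0.496/0.496) × 370 = 370.0000
  x=6: (0.410/0.496) × 372 = 307.5000
  x=7: (0.343/0.496) × 121 = 83.6754
Sum = 370.0000 + 307.5000 + 83.6754 = 761.1754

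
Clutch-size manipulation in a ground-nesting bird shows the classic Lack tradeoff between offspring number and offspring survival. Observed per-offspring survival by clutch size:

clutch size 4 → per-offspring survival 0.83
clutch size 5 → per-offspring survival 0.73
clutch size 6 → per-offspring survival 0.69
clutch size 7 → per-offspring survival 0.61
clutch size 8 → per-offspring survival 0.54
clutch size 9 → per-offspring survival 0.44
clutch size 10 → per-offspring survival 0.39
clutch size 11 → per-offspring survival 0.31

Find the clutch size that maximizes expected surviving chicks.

8

Expected surviving chicks = c × s(c):
  c=4: 4 × 0.83 = 3.320
  c=5: 5 × 0.73 = 3.650
  c=6: 6 × 0.69 = 4.140
  c=7: 7 × 0.61 = 4.270
  c=8: 8 × 0.54 = 4.320
  c=9: 9 × 0.44 = 3.960
  c=10: 10 × 0.39 = 3.900
  c=11: 11 × 0.31 = 3.410
Maximum at c = 8 (4.320 surviving chicks).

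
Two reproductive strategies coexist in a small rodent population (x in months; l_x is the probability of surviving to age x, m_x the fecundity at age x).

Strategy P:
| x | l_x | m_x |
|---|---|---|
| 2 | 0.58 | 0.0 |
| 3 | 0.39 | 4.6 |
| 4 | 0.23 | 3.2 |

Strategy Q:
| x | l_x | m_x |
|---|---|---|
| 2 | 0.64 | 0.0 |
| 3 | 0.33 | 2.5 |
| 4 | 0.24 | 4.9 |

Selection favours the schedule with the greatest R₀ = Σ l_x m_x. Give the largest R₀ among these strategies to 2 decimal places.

Strategy P: R₀ = 0.58×0.0 + 0.39×4.6 + 0.23×3.2 = 2.5300
Strategy Q: R₀ = 0.64×0.0 + 0.33×2.5 + 0.24×4.9 = 2.0010
Highest R₀: strategy P with 2.5300.

2.53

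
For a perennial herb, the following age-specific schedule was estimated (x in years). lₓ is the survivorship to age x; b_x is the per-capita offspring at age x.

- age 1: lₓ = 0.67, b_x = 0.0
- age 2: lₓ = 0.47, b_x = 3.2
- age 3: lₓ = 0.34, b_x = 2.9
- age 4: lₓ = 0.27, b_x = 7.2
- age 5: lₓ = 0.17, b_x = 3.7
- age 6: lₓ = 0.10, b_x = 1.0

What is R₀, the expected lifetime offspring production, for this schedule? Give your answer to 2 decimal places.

R₀ = Σ lₓ b_x:
  age 1: 0.67 × 0.0 = 0.0000
  age 2: 0.47 × 3.2 = 1.5040
  age 3: 0.34 × 2.9 = 0.9860
  age 4: 0.27 × 7.2 = 1.9440
  age 5: 0.17 × 3.7 = 0.6290
  age 6: 0.10 × 1.0 = 0.1000
R₀ = 0.0000 + 1.5040 + 0.9860 + 1.9440 + 0.6290 + 0.1000 = 5.1630

5.16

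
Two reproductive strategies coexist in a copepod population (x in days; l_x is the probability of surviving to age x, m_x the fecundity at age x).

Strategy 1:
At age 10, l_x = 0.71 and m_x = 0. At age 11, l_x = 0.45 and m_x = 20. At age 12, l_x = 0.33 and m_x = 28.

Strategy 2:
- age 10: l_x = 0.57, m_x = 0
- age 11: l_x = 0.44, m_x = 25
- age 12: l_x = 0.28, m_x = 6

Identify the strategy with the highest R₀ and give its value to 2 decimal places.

Strategy 1: R₀ = 0.71×0 + 0.45×20 + 0.33×28 = 18.2400
Strategy 2: R₀ = 0.57×0 + 0.44×25 + 0.28×6 = 12.6800
Highest R₀: strategy 1 with 18.2400.

18.24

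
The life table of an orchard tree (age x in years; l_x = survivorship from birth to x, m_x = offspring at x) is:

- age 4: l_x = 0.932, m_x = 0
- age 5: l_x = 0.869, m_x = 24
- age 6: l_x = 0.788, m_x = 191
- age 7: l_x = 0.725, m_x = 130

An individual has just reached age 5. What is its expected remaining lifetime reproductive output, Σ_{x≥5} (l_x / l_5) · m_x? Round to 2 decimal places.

l_5 = 0.869. Conditional survival from age 5 to x is l_x / l_5.
  x=5: (0.869/0.869) × 24 = 24.0000
  x=6: (0.788/0.869) × 191 = 173.1968
  x=7: (0.725/0.869) × 130 = 108.4580
Sum = 24.0000 + 173.1968 + 108.4580 = 305.6548

305.65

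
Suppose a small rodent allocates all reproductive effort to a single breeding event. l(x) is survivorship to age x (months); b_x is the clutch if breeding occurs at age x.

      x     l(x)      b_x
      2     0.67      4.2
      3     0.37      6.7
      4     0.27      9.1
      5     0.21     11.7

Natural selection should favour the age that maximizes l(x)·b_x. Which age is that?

2

Expected offspring if breeding at age x = l(x) × b_x:
  age 2: 0.67 × 4.2 = 2.814
  age 3: 0.37 × 6.7 = 2.479
  age 4: 0.27 × 9.1 = 2.457
  age 5: 0.21 × 11.7 = 2.457
Maximum at age 2 (2.814).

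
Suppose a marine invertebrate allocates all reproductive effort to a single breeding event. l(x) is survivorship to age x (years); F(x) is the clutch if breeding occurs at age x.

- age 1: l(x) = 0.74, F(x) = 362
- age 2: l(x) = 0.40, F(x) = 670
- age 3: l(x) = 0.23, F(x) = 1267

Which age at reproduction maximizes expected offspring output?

Expected offspring if breeding at age x = l(x) × F(x):
  age 1: 0.74 × 362 = 267.880
  age 2: 0.40 × 670 = 268.000
  age 3: 0.23 × 1267 = 291.410
Maximum at age 3 (291.410).

3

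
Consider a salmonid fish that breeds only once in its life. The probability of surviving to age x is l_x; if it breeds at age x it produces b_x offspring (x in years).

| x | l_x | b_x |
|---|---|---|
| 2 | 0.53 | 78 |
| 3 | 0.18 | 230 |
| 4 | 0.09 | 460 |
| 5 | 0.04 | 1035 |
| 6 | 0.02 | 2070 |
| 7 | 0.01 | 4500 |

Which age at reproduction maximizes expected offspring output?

7

Expected offspring if breeding at age x = l_x × b_x:
  age 2: 0.53 × 78 = 41.340
  age 3: 0.18 × 230 = 41.400
  age 4: 0.09 × 460 = 41.400
  age 5: 0.04 × 1035 = 41.400
  age 6: 0.02 × 2070 = 41.400
  age 7: 0.01 × 4500 = 45.000
Maximum at age 7 (45.000).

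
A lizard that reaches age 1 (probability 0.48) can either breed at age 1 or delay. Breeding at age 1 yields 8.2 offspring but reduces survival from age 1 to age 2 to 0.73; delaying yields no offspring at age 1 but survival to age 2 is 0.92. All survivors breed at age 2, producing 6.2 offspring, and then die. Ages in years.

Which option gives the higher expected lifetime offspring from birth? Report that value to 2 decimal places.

6.11

breed at age 1: R₀ = 0.48 × (8.2 + 0.73 × 6.2) = 0.48 × 12.7260 = 6.1085
delay to age 2: R₀ = 0.48 × (0.92 × 6.2) = 0.48 × 5.7040 = 2.7379
Higher: breed at age 1 (6.1085).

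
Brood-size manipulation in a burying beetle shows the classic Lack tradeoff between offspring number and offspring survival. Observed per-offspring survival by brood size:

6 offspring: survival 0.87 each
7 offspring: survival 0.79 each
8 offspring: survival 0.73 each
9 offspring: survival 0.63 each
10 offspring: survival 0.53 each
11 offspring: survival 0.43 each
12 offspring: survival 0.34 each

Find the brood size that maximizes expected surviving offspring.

8

Expected surviving offspring = c × s(c):
  c=6: 6 × 0.87 = 5.220
  c=7: 7 × 0.79 = 5.530
  c=8: 8 × 0.73 = 5.840
  c=9: 9 × 0.63 = 5.670
  c=10: 10 × 0.53 = 5.300
  c=11: 11 × 0.43 = 4.730
  c=12: 12 × 0.34 = 4.080
Maximum at c = 8 (5.840 surviving offspring).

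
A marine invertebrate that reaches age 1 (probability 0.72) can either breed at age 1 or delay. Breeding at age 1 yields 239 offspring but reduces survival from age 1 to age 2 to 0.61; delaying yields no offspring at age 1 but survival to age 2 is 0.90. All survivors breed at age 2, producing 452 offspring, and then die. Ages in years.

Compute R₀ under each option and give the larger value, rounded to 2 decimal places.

breed at age 1: R₀ = 0.72 × (239 + 0.61 × 452) = 0.72 × 514.7200 = 370.5984
delay to age 2: R₀ = 0.72 × (0.90 × 452) = 0.72 × 406.8000 = 292.8960
Higher: breed at age 1 (370.5984).

370.60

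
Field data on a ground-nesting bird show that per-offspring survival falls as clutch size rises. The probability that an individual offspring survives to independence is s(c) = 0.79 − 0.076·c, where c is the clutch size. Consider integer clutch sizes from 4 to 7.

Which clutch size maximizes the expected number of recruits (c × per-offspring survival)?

5

Expected recruits = c × s(c):
  c=4: 4 × 0.486 = 1.944
  c=5: 5 × 0.410 = 2.050
  c=6: 6 × 0.334 = 2.004
  c=7: 7 × 0.258 = 1.806
Maximum at c = 5 (2.050 recruits).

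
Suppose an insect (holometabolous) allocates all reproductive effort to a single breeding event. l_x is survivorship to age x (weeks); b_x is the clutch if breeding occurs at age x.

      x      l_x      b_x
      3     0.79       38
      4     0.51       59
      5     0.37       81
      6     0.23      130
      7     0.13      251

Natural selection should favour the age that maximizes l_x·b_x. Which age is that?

7

Expected offspring if breeding at age x = l_x × b_x:
  age 3: 0.79 × 38 = 30.020
  age 4: 0.51 × 59 = 30.090
  age 5: 0.37 × 81 = 29.970
  age 6: 0.23 × 130 = 29.900
  age 7: 0.13 × 251 = 32.630
Maximum at age 7 (32.630).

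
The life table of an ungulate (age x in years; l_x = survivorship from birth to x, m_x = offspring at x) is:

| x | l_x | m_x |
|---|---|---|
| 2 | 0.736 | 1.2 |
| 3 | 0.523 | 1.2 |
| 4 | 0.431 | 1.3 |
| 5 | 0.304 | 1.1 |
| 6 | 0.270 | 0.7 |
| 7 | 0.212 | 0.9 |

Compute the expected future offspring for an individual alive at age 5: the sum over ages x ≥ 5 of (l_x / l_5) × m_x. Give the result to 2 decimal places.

2.35

l_5 = 0.304. Conditional survival from age 5 to x is l_x / l_5.
  x=5: (0.304/0.304) × 1.1 = 1.1000
  x=6: (0.270/0.304) × 0.7 = 0.6217
  x=7: (0.212/0.304) × 0.9 = 0.6276
Sum = 1.1000 + 0.6217 + 0.6276 = 2.3493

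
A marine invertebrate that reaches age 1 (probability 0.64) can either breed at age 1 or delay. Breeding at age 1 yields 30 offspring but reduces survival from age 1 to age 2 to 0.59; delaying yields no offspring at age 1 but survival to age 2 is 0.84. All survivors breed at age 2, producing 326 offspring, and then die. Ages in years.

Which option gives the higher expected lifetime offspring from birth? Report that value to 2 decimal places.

breed at age 1: R₀ = 0.64 × (30 + 0.59 × 326) = 0.64 × 222.3400 = 142.2976
delay to age 2: R₀ = 0.64 × (0.84 × 326) = 0.64 × 273.8400 = 175.2576
Higher: delay to age 2 (175.2576).

175.26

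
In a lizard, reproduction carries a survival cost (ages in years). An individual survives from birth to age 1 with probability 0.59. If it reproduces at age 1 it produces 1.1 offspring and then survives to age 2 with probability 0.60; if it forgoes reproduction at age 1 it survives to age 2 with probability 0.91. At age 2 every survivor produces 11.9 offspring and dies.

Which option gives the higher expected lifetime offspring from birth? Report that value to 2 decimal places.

6.39

breed at age 1: R₀ = 0.59 × (1.1 + 0.60 × 11.9) = 0.59 × 8.2400 = 4.8616
delay to age 2: R₀ = 0.59 × (0.91 × 11.9) = 0.59 × 10.8290 = 6.3891
Higher: delay to age 2 (6.3891).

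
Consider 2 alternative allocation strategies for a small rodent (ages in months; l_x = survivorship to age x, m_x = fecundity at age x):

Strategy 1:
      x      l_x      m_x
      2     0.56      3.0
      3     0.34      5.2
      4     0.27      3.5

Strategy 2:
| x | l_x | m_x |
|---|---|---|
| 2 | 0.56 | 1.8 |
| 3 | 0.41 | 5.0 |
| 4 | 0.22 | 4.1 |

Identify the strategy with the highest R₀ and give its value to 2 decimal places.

4.39

Strategy 1: R₀ = 0.56×3.0 + 0.34×5.2 + 0.27×3.5 = 4.3930
Strategy 2: R₀ = 0.56×1.8 + 0.41×5.0 + 0.22×4.1 = 3.9600
Highest R₀: strategy 1 with 4.3930.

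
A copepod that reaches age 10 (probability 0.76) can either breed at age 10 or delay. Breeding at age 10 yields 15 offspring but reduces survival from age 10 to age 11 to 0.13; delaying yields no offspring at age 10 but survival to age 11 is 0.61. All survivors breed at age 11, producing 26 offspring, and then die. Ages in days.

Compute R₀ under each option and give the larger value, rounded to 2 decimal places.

breed at age 10: R₀ = 0.76 × (15 + 0.13 × 26) = 0.76 × 18.3800 = 13.9688
delay to age 11: R₀ = 0.76 × (0.61 × 26) = 0.76 × 15.8600 = 12.0536
Higher: breed at age 10 (13.9688).

13.97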